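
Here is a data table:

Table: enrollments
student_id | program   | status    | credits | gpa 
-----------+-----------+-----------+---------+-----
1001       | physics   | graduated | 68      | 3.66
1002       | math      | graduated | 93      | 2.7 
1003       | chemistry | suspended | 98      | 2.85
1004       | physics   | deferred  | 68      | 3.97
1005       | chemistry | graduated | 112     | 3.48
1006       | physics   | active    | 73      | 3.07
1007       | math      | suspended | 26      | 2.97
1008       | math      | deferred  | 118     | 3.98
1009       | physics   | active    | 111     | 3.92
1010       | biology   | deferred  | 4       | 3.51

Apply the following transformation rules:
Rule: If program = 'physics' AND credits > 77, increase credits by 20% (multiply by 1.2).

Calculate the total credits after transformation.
793.2

Step 1: Find records where program = 'physics' AND credits > 77
Step 2: 1 records match, summing to 111
Step 3: After multiplier: 111 × 1.2 = 133.2
Step 4: Unaffected records sum: 660
Step 5: Final sum = 133.2 + 660 = 793.2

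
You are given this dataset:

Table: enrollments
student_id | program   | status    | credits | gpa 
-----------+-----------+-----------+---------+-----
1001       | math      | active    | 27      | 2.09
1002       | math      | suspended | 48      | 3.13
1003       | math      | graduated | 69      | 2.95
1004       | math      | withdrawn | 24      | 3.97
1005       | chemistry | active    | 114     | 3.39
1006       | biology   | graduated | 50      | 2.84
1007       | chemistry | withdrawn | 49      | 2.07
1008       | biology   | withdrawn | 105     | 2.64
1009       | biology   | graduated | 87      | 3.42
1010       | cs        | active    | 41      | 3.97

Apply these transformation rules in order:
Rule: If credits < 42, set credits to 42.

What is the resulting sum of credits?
648

Step 1: 3 records have credits < 42
Step 2: These records originally summed to 92
Step 3: After setting to minimum: 3 × 42 = 126
Step 4: Unaffected records sum: 522
Step 5: Final sum = 126 + 522 = 648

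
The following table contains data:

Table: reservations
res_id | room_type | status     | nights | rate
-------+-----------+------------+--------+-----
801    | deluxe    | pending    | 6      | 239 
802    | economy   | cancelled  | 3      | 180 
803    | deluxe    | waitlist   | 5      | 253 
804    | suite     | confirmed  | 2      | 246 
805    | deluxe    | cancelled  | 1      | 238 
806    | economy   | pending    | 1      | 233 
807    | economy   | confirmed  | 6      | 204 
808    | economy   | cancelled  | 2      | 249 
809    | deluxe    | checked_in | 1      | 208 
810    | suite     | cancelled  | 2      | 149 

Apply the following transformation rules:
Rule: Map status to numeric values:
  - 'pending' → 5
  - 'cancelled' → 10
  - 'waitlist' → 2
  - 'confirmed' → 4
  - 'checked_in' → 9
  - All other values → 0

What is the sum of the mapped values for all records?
69

Step 1: Apply mapping to each record
Step 2: Count by status:
  'pending': 2 records × 5 = 10
  'cancelled': 4 records × 10 = 40
  'waitlist': 1 records × 2 = 2
  'confirmed': 2 records × 4 = 8
  'checked_in': 1 records × 9 = 9
Step 3: Sum all mapped values = 69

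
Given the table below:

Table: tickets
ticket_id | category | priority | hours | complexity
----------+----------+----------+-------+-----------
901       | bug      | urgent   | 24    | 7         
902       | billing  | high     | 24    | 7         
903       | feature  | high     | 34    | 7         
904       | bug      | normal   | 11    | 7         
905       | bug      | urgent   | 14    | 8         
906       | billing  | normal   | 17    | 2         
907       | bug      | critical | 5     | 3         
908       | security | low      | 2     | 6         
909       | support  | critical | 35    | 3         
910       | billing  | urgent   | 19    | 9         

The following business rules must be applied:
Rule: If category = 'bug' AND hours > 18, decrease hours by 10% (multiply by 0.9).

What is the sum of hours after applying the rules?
182.6

Step 1: Find records where category = 'bug' AND hours > 18
Step 2: 1 records match, summing to 24
Step 3: After multiplier: 24 × 0.9 = 21.6
Step 4: Unaffected records sum: 161
Step 5: Final sum = 21.6 + 161 = 182.6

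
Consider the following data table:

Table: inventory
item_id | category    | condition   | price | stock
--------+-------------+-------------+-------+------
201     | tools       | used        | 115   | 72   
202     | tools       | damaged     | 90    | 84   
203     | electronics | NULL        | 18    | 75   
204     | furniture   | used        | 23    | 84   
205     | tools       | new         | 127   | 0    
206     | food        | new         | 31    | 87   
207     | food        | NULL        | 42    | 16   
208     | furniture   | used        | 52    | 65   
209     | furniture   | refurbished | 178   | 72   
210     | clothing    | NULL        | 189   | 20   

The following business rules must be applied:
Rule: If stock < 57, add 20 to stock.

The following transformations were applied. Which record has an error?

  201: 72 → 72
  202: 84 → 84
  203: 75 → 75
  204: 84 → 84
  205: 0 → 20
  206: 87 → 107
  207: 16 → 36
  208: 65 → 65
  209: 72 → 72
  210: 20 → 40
Record 206 has an error. The correct transformed value should be 87, not 107.

Step 1: Check each record against the rule
Step 2: Record 206 has stock = 87
Step 3: Since 87 >= 57, the bonus should not have been applied
Step 4: Correct value = 87, but claimed value = 107
Conclusion: Record 206 has the error.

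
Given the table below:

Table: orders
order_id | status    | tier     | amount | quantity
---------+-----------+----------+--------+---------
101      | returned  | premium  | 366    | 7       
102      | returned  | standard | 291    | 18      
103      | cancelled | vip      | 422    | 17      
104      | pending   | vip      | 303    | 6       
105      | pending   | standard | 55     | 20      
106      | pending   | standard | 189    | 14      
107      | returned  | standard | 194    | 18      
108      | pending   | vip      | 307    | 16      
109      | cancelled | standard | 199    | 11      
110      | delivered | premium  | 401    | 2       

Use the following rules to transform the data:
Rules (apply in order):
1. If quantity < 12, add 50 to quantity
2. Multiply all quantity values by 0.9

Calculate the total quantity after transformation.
296.1

Step 1: Apply Rule 1 - Add 50 to records with quantity < 12
  - 4 records affected: 26 + (4 × 50) = 226
  - Unaffected records: 103
  - Sum after Rule 1: 329
Step 2: Apply Rule 2 - Multiply all by 0.9
  - 329 × 0.9 = 296.1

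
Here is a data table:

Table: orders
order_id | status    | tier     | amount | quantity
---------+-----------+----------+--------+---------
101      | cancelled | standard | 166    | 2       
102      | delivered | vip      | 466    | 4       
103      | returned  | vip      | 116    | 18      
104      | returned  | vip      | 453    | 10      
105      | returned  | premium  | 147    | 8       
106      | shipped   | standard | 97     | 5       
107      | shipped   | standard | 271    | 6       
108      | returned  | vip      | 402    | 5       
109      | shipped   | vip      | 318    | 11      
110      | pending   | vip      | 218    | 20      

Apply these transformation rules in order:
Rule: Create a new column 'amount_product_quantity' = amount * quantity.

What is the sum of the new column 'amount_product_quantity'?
21969

Step 1: For each record, compute amount * quantity
Example calculations:
  166 * 2 = 332
  466 * 4 = 1864
  116 * 18 = 2088
  ...
Step 2: Sum all derived values
Step 3: Total = 21969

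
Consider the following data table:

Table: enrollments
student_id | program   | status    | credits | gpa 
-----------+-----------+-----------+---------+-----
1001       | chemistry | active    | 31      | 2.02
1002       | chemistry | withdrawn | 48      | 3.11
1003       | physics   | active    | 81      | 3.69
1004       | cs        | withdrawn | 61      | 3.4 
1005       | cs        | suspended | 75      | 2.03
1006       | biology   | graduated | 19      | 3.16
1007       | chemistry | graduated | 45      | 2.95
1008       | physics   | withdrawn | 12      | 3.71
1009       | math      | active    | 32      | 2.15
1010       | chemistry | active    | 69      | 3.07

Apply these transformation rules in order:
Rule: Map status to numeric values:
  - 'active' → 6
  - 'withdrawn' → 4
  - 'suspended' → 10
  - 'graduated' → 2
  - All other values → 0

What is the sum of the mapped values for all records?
50

Step 1: Apply mapping to each record
Step 2: Count by status:
  'active': 4 records × 6 = 24
  'withdrawn': 3 records × 4 = 12
  'suspended': 1 records × 10 = 10
  'graduated': 2 records × 2 = 4
Step 3: Sum all mapped values = 50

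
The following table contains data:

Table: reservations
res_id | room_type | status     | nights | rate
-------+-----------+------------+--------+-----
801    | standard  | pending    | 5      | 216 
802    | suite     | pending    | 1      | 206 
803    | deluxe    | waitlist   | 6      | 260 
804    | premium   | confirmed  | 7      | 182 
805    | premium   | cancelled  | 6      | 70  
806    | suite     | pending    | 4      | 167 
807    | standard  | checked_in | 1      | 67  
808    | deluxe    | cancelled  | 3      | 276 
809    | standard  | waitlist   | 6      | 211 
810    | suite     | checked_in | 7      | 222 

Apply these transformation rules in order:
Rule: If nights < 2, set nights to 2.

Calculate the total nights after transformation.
48

Step 1: 2 records have nights < 2
Step 2: These records originally summed to 2
Step 3: After setting to minimum: 2 × 2 = 4
Step 4: Unaffected records sum: 44
Step 5: Final sum = 4 + 44 = 48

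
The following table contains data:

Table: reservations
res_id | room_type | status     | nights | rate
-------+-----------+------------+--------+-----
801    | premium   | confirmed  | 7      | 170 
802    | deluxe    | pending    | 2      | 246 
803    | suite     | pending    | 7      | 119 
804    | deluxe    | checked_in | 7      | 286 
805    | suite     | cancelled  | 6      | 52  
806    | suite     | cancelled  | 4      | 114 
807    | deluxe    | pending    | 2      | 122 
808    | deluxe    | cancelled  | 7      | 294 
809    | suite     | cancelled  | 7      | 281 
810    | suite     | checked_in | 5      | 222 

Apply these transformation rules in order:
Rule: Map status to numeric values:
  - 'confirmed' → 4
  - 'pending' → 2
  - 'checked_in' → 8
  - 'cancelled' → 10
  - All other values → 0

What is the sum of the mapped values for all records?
66

Step 1: Apply mapping to each record
Step 2: Count by status:
  'confirmed': 1 records × 4 = 4
  'pending': 3 records × 2 = 6
  'checked_in': 2 records × 8 = 16
  'cancelled': 4 records × 10 = 40
Step 3: Sum all mapped values = 66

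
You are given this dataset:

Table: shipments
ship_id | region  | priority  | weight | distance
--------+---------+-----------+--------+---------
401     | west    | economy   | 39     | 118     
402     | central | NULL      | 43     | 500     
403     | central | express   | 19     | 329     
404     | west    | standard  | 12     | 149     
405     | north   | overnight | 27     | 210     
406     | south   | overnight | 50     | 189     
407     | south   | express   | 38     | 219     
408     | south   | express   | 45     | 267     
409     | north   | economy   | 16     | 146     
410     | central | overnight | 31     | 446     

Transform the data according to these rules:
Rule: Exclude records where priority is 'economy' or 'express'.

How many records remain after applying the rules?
5

Step 1: Count records to exclude
  - 2 (economy) + 3 (express) = 5 records
Step 2: Total records: 10
Step 3: Remaining = 10 - 5 = 5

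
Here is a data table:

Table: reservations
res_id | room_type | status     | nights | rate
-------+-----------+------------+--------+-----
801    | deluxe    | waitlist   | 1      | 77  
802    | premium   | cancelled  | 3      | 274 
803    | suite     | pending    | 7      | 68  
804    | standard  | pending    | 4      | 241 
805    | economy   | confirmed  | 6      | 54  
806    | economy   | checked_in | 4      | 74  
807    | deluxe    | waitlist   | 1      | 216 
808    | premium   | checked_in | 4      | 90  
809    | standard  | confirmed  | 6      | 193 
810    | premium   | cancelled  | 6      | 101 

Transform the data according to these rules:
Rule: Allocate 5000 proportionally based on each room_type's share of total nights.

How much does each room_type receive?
deluxe: 238.1, economy: 1190.48, premium: 1547.62, standard: 1190.48, suite: 833.33

Step 1: Calculate total nights = 42
Step 2: Calculate each room_type's proportion:
  deluxe: 2/42 = 4.76% → 238.1
  economy: 10/42 = 23.81% → 1190.48
  premium: 13/42 = 30.95% → 1547.62
  standard: 10/42 = 23.81% → 1190.48
  suite: 7/42 = 16.67% → 833.33
Step 3: Verify: sum of allocations ≈ 5000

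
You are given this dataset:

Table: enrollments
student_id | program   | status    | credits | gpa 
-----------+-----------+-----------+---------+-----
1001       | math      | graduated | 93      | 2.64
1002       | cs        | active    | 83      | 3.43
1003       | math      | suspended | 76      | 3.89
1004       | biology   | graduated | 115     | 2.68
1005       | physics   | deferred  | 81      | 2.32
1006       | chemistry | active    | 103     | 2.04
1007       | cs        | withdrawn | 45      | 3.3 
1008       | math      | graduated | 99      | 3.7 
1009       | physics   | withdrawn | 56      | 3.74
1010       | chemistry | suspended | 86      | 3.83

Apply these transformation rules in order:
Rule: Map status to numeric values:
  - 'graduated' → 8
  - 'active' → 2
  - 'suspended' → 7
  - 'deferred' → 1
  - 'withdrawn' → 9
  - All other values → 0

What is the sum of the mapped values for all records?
61

Step 1: Apply mapping to each record
Step 2: Count by status:
  'graduated': 3 records × 8 = 24
  'active': 2 records × 2 = 4
  'suspended': 2 records × 7 = 14
  'deferred': 1 records × 1 = 1
  'withdrawn': 2 records × 9 = 18
Step 3: Sum all mapped values = 61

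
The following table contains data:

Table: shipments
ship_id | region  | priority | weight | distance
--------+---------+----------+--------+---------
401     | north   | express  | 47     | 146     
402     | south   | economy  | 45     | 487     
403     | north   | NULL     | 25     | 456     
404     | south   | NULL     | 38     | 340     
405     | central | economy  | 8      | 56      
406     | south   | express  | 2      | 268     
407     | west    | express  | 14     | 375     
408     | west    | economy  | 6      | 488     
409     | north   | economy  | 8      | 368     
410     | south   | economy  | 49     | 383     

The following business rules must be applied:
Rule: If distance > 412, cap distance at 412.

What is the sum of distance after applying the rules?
3172

Step 1: 3 records have distance > 412
Step 2: These records originally summed to 1431
Step 3: After capping: 3 × 412 = 1236
Step 4: Unaffected records sum: 1936
Step 5: Final sum = 1236 + 1936 = 3172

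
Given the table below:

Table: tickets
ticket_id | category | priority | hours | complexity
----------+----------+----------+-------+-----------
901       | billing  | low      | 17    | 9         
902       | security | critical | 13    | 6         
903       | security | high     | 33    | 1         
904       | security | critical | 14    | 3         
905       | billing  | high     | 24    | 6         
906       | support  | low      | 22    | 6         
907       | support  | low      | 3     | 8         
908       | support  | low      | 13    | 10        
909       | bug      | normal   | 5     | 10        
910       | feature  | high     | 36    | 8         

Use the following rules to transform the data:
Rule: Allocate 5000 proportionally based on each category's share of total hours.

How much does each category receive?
billing: 1138.89, bug: 138.89, feature: 1000.0, security: 1666.67, support: 1055.56

Step 1: Calculate total hours = 180
Step 2: Calculate each category's proportion:
  billing: 41/180 = 22.78% → 1138.89
  bug: 5/180 = 2.78% → 138.89
  feature: 36/180 = 20.00% → 1000.0
  security: 60/180 = 33.33% → 1666.67
  support: 38/180 = 21.11% → 1055.56
Step 3: Verify: sum of allocations ≈ 5000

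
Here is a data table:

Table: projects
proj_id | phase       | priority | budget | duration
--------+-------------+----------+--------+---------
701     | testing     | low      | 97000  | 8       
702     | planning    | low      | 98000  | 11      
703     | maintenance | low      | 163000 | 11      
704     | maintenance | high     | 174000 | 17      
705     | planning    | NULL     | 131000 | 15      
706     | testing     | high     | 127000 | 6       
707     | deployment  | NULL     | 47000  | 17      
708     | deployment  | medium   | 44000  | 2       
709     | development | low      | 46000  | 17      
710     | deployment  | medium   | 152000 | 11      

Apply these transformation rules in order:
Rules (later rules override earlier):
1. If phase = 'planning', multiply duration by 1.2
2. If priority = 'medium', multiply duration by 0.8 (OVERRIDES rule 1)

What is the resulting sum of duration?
117.6

Step 1: Rule 2 takes priority for records with priority = 'medium'
  - 2 records: 13 × 0.8 = 10.4
Step 2: Rule 1 applies to remaining records with phase = 'planning'
  - 2 records: 26 × 1.2 = 31.2
Step 3: Other records unchanged: 76
Step 4: Final sum = 10.4 + 31.2 + 76 = 117.6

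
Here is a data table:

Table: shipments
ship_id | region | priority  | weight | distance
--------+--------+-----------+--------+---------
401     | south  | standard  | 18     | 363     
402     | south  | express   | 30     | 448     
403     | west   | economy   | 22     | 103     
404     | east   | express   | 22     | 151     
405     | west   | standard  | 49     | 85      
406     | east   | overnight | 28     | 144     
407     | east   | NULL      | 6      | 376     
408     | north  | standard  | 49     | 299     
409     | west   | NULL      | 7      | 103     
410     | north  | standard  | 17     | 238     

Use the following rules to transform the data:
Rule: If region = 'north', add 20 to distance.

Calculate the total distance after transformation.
2350

Step 1: Count records where region = 'north': 2
Step 2: Total bonus added: 2 × 20 = 40
Step 3: Original sum of distance: 2310
Step 4: Final sum = 2310 + 40 = 2350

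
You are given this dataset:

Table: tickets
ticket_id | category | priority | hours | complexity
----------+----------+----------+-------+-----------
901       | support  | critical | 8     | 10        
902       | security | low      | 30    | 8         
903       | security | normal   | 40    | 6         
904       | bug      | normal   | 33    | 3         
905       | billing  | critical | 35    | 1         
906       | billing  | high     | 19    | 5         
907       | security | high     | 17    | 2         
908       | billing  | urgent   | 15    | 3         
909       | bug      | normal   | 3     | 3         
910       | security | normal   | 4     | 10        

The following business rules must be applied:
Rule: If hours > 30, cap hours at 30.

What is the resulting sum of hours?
186

Step 1: 3 records have hours > 30
Step 2: These records originally summed to 108
Step 3: After capping: 3 × 30 = 90
Step 4: Unaffected records sum: 96
Step 5: Final sum = 90 + 96 = 186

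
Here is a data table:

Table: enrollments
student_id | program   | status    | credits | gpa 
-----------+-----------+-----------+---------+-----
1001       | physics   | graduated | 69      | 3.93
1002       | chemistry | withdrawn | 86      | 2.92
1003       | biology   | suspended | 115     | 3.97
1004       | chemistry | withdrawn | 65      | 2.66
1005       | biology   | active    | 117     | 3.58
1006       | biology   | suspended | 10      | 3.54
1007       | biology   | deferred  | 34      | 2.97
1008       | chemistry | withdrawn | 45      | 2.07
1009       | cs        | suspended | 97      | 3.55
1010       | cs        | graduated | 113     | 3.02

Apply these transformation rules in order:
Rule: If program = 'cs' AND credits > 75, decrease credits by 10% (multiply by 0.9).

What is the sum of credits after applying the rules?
730.0

Step 1: Find records where program = 'cs' AND credits > 75
Step 2: 2 records match, summing to 210
Step 3: After multiplier: 210 × 0.9 = 189.0
Step 4: Unaffected records sum: 541
Step 5: Final sum = 189.0 + 541 = 730.0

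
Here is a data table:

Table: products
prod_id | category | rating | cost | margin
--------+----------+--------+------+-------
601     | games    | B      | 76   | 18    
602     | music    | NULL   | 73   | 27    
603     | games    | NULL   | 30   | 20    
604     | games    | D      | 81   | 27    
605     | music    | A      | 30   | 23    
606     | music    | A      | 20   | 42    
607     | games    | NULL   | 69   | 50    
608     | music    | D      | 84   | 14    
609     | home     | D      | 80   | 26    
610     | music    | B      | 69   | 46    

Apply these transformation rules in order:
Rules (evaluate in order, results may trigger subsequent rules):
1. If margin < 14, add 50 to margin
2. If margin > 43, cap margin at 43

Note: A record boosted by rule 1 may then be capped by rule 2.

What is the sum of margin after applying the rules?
283

Step 1: Apply rule 1 to records with margin < 14
  - 0 records get bonus of 50
  - Of these, 0 records then exceed 43 and get capped
Step 2: Apply rule 2 to records with margin > 43
  - 2 records (original) are capped
Step 3: Calculate final sum = 283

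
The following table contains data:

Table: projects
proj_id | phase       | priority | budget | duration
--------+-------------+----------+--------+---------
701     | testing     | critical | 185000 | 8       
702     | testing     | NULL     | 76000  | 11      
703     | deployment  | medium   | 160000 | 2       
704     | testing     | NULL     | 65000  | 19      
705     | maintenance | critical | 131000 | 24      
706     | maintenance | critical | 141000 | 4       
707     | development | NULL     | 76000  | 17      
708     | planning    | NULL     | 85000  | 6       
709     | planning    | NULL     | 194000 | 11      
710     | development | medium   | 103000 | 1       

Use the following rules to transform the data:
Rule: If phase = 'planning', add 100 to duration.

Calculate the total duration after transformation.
303

Step 1: Count records where phase = 'planning': 2
Step 2: Total bonus added: 2 × 100 = 200
Step 3: Original sum of duration: 103
Step 4: Final sum = 103 + 200 = 303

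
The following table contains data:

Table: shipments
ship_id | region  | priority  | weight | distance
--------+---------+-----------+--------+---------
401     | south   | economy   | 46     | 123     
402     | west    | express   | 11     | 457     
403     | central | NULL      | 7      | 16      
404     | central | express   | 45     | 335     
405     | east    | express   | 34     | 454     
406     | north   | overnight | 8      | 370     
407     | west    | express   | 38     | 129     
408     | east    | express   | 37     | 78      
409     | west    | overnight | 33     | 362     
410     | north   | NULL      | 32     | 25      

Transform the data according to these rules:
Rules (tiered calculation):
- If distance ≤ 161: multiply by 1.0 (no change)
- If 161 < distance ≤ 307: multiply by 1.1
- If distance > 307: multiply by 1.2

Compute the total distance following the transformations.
2744.6

Step 1: Tier 1 (distance ≤ 161): 5 records, sum = 371 × 1.0 = 371.0
Step 2: Tier 2 (161 < distance ≤ 307): 0 records, sum = 0 × 1.1 = 0.0
Step 3: Tier 3 (distance > 307): 5 records, sum = 1978 × 1.2 = 2373.6
Step 4: Final sum = 371.0 + 0.0 + 2373.6 = 2744.6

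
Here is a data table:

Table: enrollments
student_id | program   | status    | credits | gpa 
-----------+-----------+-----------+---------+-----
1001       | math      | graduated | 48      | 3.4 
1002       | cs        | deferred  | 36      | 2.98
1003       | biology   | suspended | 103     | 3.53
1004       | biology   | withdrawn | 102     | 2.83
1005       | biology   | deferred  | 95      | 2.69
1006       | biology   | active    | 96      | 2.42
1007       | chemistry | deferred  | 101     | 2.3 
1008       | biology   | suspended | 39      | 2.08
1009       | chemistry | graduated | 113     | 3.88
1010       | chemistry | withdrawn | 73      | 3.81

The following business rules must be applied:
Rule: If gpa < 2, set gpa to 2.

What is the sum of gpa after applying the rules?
29.92

Step 1: 0 records have gpa < 2
Step 2: These records originally summed to 0
Step 3: After setting to minimum: 0 × 2 = 0
Step 4: Unaffected records sum: 29.92
Step 5: Final sum = 0 + 29.92 = 29.92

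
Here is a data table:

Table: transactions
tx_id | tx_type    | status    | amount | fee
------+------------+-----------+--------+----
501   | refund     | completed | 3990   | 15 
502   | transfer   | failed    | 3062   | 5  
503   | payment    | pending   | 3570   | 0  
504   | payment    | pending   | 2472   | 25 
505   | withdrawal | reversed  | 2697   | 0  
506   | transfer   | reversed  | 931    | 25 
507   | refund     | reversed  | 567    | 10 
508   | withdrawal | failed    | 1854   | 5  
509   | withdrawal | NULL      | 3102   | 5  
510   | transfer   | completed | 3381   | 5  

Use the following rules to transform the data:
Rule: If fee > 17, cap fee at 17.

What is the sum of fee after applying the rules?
79

Step 1: 2 records have fee > 17
Step 2: These records originally summed to 50
Step 3: After capping: 2 × 17 = 34
Step 4: Unaffected records sum: 45
Step 5: Final sum = 34 + 45 = 79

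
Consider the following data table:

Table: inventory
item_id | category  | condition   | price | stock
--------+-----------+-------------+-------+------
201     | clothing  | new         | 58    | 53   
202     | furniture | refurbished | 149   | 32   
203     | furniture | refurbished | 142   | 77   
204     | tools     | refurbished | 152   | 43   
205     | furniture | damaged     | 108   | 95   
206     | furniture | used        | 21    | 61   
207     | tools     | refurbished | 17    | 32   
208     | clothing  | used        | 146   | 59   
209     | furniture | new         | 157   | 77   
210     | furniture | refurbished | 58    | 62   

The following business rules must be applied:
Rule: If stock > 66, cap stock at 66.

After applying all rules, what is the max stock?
66

Step 1: Original maximum stock = 95
Step 2: Apply cap at 66
Step 3: 3 records had stock > 66 and were capped
Step 4: Maximum after transformation = 66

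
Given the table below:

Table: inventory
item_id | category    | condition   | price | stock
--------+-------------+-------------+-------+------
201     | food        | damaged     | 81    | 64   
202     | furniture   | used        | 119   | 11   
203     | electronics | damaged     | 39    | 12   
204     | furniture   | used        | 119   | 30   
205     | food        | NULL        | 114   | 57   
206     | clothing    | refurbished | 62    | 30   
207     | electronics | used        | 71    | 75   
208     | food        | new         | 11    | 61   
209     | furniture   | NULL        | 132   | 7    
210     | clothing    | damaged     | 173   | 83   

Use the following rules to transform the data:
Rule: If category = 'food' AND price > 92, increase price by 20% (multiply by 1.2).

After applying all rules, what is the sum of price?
943.8

Step 1: Find records where category = 'food' AND price > 92
Step 2: 1 records match, summing to 114
Step 3: After multiplier: 114 × 1.2 = 136.8
Step 4: Unaffected records sum: 807
Step 5: Final sum = 136.8 + 807 = 943.8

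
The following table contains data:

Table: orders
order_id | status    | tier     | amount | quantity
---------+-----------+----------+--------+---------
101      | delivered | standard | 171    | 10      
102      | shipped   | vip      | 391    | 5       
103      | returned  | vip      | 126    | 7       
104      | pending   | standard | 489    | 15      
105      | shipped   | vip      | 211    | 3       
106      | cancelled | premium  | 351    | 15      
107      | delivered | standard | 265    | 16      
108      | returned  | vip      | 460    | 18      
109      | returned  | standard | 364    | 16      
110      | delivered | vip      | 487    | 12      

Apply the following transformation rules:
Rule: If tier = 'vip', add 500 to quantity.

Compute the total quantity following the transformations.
2617

Step 1: Count records where tier = 'vip': 5
Step 2: Total bonus added: 5 × 500 = 2500
Step 3: Original sum of quantity: 117
Step 4: Final sum = 117 + 2500 = 2617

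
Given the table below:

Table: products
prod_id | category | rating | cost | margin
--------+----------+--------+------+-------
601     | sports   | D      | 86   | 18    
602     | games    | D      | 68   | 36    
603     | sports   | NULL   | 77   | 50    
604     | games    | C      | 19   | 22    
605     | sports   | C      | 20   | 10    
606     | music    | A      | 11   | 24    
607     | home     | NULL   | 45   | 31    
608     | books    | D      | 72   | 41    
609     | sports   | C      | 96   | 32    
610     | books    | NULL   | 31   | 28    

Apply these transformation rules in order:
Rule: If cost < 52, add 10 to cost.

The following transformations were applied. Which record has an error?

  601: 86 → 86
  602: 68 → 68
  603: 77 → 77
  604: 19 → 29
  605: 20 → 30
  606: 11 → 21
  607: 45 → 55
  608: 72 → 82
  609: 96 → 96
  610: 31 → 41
Record 608 has an error. The correct transformed value should be 72, not 82.

Step 1: Check each record against the rule
Step 2: Record 608 has cost = 72
Step 3: Since 72 >= 52, the bonus should not have been applied
Step 4: Correct value = 72, but claimed value = 82
Conclusion: Record 608 has the error.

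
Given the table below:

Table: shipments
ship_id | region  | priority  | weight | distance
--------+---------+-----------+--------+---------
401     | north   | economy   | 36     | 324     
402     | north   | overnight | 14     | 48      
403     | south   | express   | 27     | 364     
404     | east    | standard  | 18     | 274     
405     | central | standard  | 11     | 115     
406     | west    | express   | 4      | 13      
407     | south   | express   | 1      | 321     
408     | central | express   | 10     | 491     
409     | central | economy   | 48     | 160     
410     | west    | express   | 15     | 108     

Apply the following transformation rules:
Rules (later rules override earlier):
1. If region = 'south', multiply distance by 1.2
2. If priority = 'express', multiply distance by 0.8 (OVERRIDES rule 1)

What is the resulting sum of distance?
1958.6

Step 1: Rule 2 takes priority for records with priority = 'express'
  - 5 records: 1297 × 0.8 = 1037.6
Step 2: Rule 1 applies to remaining records with region = 'south'
  - 0 records: 0 × 1.2 = 0.0
Step 3: Other records unchanged: 921
Step 4: Final sum = 1037.6 + 0.0 + 921 = 1958.6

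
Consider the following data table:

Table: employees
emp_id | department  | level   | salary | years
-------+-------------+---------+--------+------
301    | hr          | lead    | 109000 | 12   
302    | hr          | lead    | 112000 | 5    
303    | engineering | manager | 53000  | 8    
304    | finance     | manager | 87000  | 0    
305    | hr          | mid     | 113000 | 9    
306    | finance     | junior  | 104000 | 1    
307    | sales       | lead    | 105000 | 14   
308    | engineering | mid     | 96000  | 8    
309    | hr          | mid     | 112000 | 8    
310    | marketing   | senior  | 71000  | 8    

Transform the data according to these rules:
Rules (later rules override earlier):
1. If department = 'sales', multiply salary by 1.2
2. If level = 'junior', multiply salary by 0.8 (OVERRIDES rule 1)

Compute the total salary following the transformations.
962200.0

Step 1: Rule 2 takes priority for records with level = 'junior'
  - 1 records: 104000 × 0.8 = 83200.0
Step 2: Rule 1 applies to remaining records with department = 'sales'
  - 1 records: 105000 × 1.2 = 126000.0
Step 3: Other records unchanged: 753000
Step 4: Final sum = 83200.0 + 126000.0 + 753000 = 962200.0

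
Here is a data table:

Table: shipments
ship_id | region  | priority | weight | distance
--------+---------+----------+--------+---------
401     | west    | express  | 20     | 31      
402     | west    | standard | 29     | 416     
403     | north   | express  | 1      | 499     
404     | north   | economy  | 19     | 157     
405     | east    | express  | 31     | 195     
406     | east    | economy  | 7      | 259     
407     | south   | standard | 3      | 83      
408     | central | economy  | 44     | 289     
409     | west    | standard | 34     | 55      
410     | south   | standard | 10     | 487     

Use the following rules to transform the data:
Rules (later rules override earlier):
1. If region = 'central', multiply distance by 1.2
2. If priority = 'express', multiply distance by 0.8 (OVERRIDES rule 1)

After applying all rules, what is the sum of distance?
2383.8

Step 1: Rule 2 takes priority for records with priority = 'express'
  - 3 records: 725 × 0.8 = 580.0
Step 2: Rule 1 applies to remaining records with region = 'central'
  - 1 records: 289 × 1.2 = 346.8
Step 3: Other records unchanged: 1457
Step 4: Final sum = 580.0 + 346.8 + 1457 = 2383.8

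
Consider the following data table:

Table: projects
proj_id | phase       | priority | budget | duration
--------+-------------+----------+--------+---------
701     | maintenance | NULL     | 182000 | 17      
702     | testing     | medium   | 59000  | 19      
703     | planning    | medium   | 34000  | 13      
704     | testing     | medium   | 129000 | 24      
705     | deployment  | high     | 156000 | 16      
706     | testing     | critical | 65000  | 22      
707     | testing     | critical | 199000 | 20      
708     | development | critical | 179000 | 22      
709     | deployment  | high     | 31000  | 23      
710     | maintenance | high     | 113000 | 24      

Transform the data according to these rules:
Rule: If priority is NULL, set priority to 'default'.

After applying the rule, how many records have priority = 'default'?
1

Step 1: Count records where priority IS NULL
Step 2: Found 1 records with NULL priority
Step 3: These records will have priority set to 'default'
Step 4: Records already having priority = 'default': 0
Step 5: Answer: 1 + 0 = 1 records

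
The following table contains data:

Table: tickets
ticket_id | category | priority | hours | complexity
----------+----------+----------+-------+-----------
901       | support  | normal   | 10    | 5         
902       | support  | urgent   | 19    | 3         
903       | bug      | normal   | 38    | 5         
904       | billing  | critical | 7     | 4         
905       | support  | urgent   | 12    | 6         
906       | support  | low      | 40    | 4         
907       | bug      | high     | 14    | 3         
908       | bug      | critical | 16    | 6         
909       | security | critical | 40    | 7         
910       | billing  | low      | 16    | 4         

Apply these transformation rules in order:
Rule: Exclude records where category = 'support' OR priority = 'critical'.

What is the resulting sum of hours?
68

Step 1: Find records where category = 'support' OR priority = 'critical'
Step 2: 7 records match, summing to 144
Step 3: Original sum: 212
Step 4: Remaining sum = 212 - 144 = 68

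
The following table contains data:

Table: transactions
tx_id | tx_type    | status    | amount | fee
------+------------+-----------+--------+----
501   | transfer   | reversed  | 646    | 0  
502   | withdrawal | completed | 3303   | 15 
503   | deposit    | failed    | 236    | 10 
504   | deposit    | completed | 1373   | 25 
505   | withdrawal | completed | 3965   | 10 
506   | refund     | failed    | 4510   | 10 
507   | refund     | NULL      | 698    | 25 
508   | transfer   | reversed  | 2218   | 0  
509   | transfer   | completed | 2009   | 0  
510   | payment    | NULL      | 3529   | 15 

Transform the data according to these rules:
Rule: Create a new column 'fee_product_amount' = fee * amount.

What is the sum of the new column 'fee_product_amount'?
241365

Step 1: For each record, compute fee * amount
Example calculations:
  0 * 646 = 0
  15 * 3303 = 49545
  10 * 236 = 2360
  ...
Step 2: Sum all derived values
Step 3: Total = 241365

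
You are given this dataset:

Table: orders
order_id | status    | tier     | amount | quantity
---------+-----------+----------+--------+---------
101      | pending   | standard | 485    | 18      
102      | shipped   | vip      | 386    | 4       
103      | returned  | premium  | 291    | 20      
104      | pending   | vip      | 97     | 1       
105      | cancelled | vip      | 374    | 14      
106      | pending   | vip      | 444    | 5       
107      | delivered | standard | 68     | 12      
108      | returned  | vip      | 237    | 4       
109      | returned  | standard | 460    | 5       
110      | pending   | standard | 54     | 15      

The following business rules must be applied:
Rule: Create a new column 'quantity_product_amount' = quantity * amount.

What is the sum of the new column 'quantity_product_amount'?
28521

Step 1: For each record, compute quantity * amount
Example calculations:
  18 * 485 = 8730
  4 * 386 = 1544
  20 * 291 = 5820
  ...
Step 2: Sum all derived values
Step 3: Total = 28521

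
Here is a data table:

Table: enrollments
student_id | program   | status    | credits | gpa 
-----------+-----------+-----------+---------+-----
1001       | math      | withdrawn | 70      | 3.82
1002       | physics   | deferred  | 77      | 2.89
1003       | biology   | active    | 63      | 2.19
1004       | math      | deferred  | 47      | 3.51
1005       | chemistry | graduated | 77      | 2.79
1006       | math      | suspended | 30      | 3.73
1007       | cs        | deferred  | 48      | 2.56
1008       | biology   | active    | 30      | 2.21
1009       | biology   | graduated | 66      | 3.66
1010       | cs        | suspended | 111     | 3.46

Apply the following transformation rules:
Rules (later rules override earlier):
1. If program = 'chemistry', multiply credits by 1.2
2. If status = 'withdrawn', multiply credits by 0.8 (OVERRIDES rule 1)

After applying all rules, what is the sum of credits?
620.4

Step 1: Rule 2 takes priority for records with status = 'withdrawn'
  - 1 records: 70 × 0.8 = 56.0
Step 2: Rule 1 applies to remaining records with program = 'chemistry'
  - 1 records: 77 × 1.2 = 92.4
Step 3: Other records unchanged: 472
Step 4: Final sum = 56.0 + 92.4 + 472 = 620.4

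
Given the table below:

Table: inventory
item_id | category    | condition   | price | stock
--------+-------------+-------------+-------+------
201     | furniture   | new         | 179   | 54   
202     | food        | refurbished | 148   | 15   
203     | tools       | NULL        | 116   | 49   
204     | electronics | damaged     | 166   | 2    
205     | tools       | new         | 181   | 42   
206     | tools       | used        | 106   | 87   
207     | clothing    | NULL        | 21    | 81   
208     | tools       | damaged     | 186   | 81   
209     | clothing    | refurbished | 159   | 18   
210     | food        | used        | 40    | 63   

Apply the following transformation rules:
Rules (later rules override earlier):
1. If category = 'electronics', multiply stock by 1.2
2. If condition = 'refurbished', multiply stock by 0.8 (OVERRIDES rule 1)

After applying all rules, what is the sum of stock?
485.8

Step 1: Rule 2 takes priority for records with condition = 'refurbished'
  - 2 records: 33 × 0.8 = 26.4
Step 2: Rule 1 applies to remaining records with category = 'electronics'
  - 1 records: 2 × 1.2 = 2.4
Step 3: Other records unchanged: 457
Step 4: Final sum = 26.4 + 2.4 + 457 = 485.8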